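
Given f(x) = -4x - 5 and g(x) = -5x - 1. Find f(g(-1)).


-21


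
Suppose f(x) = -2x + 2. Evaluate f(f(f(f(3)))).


f(3) = -4
f(-4) = 10
f(10) = -18
f(-18) = 38

38


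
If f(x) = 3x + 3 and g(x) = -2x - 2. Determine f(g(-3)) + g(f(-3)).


25


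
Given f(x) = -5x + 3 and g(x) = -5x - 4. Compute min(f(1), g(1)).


f(1) = -2
g(1) = -9
min = -9

-9


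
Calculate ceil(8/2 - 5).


8/2 = 4
4 - 5 = -1
ceil(-1) = -1

-1


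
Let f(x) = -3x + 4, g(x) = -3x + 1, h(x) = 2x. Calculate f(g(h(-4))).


h(-4) = -8
g(-8) = 25
f(25) = -71

-71


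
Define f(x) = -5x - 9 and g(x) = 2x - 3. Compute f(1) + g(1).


-15


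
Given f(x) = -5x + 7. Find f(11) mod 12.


f(11) = -48
-48 mod 12 = 0

0


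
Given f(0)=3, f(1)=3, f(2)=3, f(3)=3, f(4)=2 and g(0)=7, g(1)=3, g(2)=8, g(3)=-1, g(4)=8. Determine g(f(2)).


f(2) = 3
g(3) = -1

-1


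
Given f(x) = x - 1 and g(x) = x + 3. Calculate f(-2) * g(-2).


f(-2) = -3
g(-2) = 1
Product = -3

-3


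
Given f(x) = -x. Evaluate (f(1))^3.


-1


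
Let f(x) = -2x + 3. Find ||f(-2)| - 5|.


f(-2) = 7
|7| = 7
|7 - 5| = 2

2


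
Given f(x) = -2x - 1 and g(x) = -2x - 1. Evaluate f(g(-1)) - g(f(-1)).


0


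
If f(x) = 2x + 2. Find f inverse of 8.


Solve 2x + 2 = 8
x = (8 - 2) / 2 = 3

3


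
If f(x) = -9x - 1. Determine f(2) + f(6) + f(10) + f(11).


-265


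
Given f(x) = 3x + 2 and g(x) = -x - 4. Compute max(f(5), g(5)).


f(5) = 17
g(5) = -9
max = 17

17


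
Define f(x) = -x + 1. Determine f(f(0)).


f(0) = 1
f(1) = 0

0


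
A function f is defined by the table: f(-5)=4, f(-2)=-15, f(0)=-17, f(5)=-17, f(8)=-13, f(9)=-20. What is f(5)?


Reading from the table at x = 5

-17


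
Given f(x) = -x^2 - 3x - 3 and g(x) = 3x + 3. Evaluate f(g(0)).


g(0) = 3
f(3) = (-1)*(3)^2 - 3*(3) - 3 = -21

-21


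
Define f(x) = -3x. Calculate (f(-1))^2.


f(-1) = 3
(3)^2 = 9

9


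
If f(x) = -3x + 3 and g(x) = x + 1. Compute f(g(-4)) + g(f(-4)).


f(g(-4)) = 12
g(f(-4)) = 16
Sum = 28

28


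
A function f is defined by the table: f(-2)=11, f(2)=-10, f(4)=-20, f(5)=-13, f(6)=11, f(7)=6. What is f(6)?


11


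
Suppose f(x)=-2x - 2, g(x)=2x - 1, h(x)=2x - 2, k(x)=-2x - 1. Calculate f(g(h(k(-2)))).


-16


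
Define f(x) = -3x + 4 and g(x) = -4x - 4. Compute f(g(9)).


g(9) = -40
f(-40) = 124

124


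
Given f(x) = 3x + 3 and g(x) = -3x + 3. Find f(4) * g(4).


f(4) = 15
g(4) = -9
Product = -135

-135


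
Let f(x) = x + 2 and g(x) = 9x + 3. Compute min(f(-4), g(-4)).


f(-4) = -2
g(-4) = -33
min = -33

-33


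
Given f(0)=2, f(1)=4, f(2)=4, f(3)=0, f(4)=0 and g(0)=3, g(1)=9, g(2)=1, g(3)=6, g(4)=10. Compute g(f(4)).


f(4) = 0
g(0) = 3

3


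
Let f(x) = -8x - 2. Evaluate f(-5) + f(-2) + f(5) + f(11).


f(-5) = 38
f(-2) = 14
f(5) = -42
f(11) = -90
Sum = -80

-80


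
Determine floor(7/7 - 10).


7/7 = 1
1 - 10 = -9
floor(-9) = -9

-9


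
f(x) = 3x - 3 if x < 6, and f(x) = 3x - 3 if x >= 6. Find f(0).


0 satisfies x < 6
f(0) = -3

-3


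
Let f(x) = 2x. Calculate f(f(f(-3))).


-24


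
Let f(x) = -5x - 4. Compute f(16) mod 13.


f(16) = -84
-84 mod 13 = 7

7


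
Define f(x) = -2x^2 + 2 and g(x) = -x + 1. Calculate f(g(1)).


g(1) = 0
f(0) = (-2)*(0)^2 + 2 = 2

2


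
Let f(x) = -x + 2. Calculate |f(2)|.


f(2) = 0
|0| = 0

0


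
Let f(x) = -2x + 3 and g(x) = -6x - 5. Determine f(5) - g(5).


28


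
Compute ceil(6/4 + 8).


6/4 = 1.5
1.5 + 8 = 9.5
ceil(9.5) = 10

10


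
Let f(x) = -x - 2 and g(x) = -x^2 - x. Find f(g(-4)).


g(-4) = -12
f(-12) = 10

10


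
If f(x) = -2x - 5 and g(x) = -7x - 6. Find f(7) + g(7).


f(7) = -19
g(7) = -55
Sum = -74

-74


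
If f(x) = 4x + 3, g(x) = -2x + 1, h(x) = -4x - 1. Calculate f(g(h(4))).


h(4) = -17
g(-17) = 35
f(35) = 143

143


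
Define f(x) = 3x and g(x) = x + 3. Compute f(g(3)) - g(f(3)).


f(g(3)) = 18
g(f(3)) = 12
Difference = 6

6


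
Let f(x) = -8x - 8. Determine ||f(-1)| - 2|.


f(-1) = 0
|0| = 0
|0 - 2| = 2

2


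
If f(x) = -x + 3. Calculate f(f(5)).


f(5) = -2
f(-2) = 5

5


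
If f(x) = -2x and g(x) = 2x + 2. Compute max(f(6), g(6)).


f(6) = -12
g(6) = 14
max = 14

14


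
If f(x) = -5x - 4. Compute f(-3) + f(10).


f(-3) = 11
f(10) = -54
Sum = -43

-43


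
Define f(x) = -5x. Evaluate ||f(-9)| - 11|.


f(-9) = 45
|45| = 45
|45 - 11| = 34

34


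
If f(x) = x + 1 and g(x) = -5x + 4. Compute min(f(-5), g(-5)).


f(-5) = -4
g(-5) = 29
min = -4

-4


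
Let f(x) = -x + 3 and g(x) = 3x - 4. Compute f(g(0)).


7


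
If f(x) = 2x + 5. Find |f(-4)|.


f(-4) = -3
|-3| = 3

3


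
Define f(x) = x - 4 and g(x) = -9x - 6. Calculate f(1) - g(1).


f(1) = -3
g(1) = -15
Difference = 12

12


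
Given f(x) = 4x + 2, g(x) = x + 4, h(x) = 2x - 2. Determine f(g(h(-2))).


h(-2) = -6
g(-6) = -2
f(-2) = -6

-6


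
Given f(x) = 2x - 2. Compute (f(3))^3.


f(3) = 4
(4)^3 = 64

64


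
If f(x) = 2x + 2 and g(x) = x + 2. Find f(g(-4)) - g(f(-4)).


f(g(-4)) = -2
g(f(-4)) = -4
Difference = 2

2


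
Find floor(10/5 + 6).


10/5 = 2
2 + 6 = 8
floor(8) = 8

8


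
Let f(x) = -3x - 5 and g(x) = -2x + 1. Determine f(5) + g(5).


f(5) = -20
g(5) = -9
Sum = -29

-29


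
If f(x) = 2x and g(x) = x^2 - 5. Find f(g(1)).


-8


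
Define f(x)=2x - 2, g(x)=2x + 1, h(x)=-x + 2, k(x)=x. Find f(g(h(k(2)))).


0


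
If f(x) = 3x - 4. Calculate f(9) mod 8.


f(9) = 23
23 mod 8 = 7

7


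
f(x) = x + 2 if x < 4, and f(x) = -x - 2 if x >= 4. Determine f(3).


3 satisfies x < 4
f(3) = 5

5


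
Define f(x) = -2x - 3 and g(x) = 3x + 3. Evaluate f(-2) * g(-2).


f(-2) = 1
g(-2) = -3
Product = -3

-3


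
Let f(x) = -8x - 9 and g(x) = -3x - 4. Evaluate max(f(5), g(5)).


f(5) = -49
g(5) = -19
max = -19

-19


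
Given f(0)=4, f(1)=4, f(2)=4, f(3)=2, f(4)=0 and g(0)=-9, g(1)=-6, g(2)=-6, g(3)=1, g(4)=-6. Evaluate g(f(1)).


f(1) = 4
g(4) = -6

-6


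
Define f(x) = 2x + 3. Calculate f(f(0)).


9


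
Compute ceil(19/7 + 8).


11


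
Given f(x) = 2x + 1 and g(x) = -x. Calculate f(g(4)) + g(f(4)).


f(g(4)) = -7
g(f(4)) = -9
Sum = -16

-16


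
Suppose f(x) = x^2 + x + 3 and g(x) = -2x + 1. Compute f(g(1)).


g(1) = -1
f(-1) = 1*(-1)^2 + 1*(-1) + 3 = 3

3


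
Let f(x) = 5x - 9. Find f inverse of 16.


Solve 5x - 9 = 16
x = (16 + 9) / 5 = 5

5


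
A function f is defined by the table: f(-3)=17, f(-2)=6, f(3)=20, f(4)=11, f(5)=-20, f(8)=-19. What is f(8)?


Reading from the table at x = 8

-19


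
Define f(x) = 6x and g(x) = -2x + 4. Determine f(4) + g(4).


f(4) = 24
g(4) = -4
Sum = 20

20


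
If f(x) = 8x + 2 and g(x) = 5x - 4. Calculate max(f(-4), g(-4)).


f(-4) = -30
g(-4) = -24
max = -24

-24


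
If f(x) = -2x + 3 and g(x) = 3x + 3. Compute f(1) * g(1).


f(1) = 1
g(1) = 6
Product = 6

6


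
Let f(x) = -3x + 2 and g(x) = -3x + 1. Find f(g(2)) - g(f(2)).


f(g(2)) = 17
g(f(2)) = 13
Difference = 4

4


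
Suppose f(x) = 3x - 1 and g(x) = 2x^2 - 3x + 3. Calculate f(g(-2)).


g(-2) = 17
f(17) = 50

50


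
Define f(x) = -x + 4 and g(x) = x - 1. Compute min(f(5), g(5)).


-1


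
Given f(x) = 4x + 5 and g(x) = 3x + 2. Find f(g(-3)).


g(-3) = -7
f(-7) = -23

-23


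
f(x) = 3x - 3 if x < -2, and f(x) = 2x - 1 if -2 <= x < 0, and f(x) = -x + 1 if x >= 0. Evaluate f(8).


8 satisfies x >= 0
f(8) = -7

-7


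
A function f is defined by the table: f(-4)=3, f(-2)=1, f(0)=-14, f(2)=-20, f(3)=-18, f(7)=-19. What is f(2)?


Reading from the table at x = 2

-20


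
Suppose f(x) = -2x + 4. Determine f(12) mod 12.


f(12) = -20
-20 mod 12 = 4

4


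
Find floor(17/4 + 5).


17/4 = 4.25
4.25 + 5 = 9.25
floor(9.25) = 9

9


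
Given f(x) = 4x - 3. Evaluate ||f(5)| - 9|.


8


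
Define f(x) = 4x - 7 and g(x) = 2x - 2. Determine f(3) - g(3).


f(3) = 5
g(3) = 4
Difference = 1

1


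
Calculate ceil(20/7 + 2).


20/7 = 2.8571
2.8571 + 2 = 4.8571
ceil(4.8571) = 5

5


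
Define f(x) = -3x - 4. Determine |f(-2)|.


f(-2) = 2
|2| = 2

2


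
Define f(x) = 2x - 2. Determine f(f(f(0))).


f(0) = -2
f(-2) = -6
f(-6) = -14

-14


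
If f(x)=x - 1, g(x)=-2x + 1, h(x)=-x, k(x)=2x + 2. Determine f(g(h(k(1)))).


k(1) = 4
h(4) = -4
g(-4) = 9
f(9) = 8

8


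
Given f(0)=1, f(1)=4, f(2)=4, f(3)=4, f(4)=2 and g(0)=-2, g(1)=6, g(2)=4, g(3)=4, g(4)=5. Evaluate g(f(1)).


f(1) = 4
g(4) = 5

5


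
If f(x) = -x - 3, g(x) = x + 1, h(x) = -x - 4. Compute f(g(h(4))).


h(4) = -8
g(-8) = -7
f(-7) = 4

4


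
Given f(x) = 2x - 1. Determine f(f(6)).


f(6) = 11
f(11) = 21

21


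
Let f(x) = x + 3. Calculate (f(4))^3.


343


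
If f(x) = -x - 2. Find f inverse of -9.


Solve -x - 2 = -9
x = (-9 + 2) / (-1) = 7

7


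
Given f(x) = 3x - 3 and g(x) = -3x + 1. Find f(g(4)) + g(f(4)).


f(g(4)) = -36
g(f(4)) = -26
Sum = -62

-62


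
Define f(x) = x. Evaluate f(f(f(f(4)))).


f(4) = 4
f(4) = 4
f(4) = 4
f(4) = 4

4


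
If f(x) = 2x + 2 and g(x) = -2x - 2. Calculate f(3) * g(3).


f(3) = 8
g(3) = -8
Product = -64

-64


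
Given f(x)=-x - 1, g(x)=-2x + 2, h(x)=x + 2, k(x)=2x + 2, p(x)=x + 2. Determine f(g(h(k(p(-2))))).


p(-2) = 0
k(0) = 2
h(2) = 4
g(4) = -6
f(-6) = 5

5


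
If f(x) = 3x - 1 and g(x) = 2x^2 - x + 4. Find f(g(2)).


g(2) = 10
f(10) = 29

29


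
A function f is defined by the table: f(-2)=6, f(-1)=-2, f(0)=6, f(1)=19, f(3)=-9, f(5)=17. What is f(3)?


-9


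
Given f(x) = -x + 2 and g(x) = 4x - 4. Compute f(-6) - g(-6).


36


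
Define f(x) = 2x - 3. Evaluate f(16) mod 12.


5


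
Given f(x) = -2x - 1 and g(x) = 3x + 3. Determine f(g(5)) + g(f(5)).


-67


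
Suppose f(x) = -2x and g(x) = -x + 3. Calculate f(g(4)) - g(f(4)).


f(g(4)) = 2
g(f(4)) = 11
Difference = -9

-9


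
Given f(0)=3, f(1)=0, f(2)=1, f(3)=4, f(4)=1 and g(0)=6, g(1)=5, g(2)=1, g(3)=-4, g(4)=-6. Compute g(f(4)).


f(4) = 1
g(1) = 5

5


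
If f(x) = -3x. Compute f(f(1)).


f(1) = -3
f(-3) = 9

9


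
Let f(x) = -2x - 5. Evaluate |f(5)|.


f(5) = -15
|-15| = 15

15


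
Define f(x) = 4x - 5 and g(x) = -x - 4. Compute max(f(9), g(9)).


f(9) = 31
g(9) = -13
max = 31

31


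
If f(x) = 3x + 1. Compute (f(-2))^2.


f(-2) = -5
(-5)^2 = 25

25


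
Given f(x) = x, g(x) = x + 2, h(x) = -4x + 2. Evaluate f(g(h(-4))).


20


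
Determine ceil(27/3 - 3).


27/3 = 9
9 - 3 = 6
ceil(6) = 6

6


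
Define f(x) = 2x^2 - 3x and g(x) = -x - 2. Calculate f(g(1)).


g(1) = -3
f(-3) = 2*(-3)^2 - 3*(-3) = 27

27


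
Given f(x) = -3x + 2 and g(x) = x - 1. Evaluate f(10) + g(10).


f(10) = -28
g(10) = 9
Sum = -19

-19


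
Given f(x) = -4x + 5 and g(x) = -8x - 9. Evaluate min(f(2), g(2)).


f(2) = -3
g(2) = -25
min = -25

-25


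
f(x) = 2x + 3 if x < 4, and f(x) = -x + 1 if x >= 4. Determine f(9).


9 satisfies x >= 4
f(9) = -8

-8


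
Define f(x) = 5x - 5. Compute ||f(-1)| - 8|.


f(-1) = -10
|-10| = 10
|10 - 8| = 2

2


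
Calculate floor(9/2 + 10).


9/2 = 4.5
4.5 + 10 = 14.5
floor(14.5) = 14

14


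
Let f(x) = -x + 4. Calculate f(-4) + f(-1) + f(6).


f(-4) = 8
f(-1) = 5
f(6) = -2
Sum = 11

11


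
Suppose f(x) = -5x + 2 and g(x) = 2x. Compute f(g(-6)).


g(-6) = -12
f(-12) = 62

62


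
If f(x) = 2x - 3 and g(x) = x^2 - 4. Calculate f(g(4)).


21


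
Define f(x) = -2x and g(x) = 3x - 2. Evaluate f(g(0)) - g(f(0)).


f(g(0)) = 4
g(f(0)) = -2
Difference = 6

6


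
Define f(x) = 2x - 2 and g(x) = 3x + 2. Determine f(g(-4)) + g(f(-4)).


-50


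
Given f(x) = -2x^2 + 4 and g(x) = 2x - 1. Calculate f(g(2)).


g(2) = 3
f(3) = (-2)*(3)^2 + 4 = -14

-14


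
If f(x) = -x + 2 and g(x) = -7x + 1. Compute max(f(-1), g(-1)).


f(-1) = 3
g(-1) = 8
max = 8

8


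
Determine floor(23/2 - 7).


23/2 = 11.5
11.5 - 7 = 4.5
floor(4.5) = 4

4


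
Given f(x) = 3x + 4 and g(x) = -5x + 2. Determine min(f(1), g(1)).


f(1) = 7
g(1) = -3
min = -3

-3


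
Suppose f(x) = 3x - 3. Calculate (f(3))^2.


f(3) = 6
(6)^2 = 36

36


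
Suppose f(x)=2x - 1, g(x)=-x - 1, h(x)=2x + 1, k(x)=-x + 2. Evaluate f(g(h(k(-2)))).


k(-2) = 4
h(4) = 9
g(9) = -10
f(-10) = -21

-21


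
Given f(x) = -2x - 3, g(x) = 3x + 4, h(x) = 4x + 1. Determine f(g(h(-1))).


7


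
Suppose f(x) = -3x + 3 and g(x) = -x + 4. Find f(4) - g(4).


f(4) = -9
g(4) = 0
Difference = -9

-9


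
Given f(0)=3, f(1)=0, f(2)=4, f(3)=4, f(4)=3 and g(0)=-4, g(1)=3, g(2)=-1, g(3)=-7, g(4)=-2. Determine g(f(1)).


f(1) = 0
g(0) = -4

-4


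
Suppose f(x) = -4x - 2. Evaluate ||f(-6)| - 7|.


f(-6) = 22
|22| = 22
|22 - 7| = 15

15


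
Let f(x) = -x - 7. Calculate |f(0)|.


7


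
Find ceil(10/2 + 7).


10/2 = 5
5 + 7 = 12
ceil(12) = 12

12


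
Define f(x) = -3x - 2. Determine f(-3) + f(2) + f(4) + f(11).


f(-3) = 7
f(2) = -8
f(4) = -14
f(11) = -35
Sum = -50

-50


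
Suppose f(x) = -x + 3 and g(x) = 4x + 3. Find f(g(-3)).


g(-3) = -9
f(-9) = 12

12


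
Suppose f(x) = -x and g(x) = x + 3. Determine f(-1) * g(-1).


f(-1) = 1
g(-1) = 2
Product = 2

2


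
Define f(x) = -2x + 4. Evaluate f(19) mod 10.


f(19) = -34
-34 mod 10 = 6

6


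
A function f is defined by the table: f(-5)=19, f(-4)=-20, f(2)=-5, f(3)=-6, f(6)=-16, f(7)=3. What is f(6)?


Reading from the table at x = 6

-16


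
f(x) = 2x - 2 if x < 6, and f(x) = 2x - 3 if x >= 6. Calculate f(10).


10 satisfies x >= 6
f(10) = 17

17


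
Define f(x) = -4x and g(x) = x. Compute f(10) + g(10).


f(10) = -40
g(10) = 10
Sum = -30

-30


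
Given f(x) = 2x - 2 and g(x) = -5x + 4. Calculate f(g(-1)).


g(-1) = 9
f(9) = 16

16


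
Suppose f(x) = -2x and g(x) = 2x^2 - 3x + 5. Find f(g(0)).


g(0) = 5
f(5) = -10

-10


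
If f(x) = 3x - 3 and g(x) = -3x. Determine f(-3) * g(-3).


f(-3) = -12
g(-3) = 9
Product = -108

-108


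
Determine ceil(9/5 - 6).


-4


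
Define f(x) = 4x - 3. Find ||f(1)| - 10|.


9


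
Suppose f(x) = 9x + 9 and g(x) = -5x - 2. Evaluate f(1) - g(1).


f(1) = 18
g(1) = -7
Difference = 25

25


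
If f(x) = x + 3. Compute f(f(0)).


f(0) = 3
f(3) = 6

6


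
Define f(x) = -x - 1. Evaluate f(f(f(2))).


-3


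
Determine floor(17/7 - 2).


17/7 = 2.4286
2.4286 - 2 = 0.4286
floor(0.4286) = 0

0


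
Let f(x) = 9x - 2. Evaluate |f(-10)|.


f(-10) = -92
|-92| = 92

92


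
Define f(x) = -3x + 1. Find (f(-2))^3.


f(-2) = 7
(7)^3 = 343

343


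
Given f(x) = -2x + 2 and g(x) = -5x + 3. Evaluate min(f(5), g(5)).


f(5) = -8
g(5) = -22
min = -22

-22


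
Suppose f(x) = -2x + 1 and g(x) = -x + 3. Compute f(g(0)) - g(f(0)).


f(g(0)) = -5
g(f(0)) = 2
Difference = -7

-7


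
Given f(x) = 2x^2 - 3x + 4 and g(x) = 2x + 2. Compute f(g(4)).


g(4) = 10
f(10) = 2*(10)^2 - 3*(10) + 4 = 174

174


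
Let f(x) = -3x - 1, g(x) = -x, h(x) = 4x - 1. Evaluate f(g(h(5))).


h(5) = 19
g(19) = -19
f(-19) = 56

56


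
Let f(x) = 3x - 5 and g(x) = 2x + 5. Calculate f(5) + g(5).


f(5) = 10
g(5) = 15
Sum = 25

25


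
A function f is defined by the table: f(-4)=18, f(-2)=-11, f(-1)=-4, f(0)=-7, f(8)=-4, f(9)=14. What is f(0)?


-7


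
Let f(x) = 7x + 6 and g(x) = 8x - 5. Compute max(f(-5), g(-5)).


f(-5) = -29
g(-5) = -45
max = -29

-29


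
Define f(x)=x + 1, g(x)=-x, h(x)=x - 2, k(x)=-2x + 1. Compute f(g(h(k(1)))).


4


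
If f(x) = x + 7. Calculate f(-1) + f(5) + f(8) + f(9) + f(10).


f(-1) = 6
f(5) = 12
f(8) = 15
f(9) = 16
f(10) = 17
Sum = 66

66


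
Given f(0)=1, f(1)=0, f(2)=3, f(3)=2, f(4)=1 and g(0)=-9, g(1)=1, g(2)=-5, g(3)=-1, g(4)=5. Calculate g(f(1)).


f(1) = 0
g(0) = -9

-9


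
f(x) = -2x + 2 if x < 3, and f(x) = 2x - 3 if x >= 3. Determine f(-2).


-2 satisfies x < 3
f(-2) = 6

6


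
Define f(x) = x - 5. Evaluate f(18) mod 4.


f(18) = 13
13 mod 4 = 1

1


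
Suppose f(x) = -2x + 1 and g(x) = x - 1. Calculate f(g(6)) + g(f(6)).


-21


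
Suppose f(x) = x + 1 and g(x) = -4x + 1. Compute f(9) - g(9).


f(9) = 10
g(9) = -35
Difference = 45

45


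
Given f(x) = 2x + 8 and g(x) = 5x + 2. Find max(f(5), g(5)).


f(5) = 18
g(5) = 27
max = 27

27


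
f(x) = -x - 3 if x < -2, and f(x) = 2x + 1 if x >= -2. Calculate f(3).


3 satisfies x >= -2
f(3) = 7

7


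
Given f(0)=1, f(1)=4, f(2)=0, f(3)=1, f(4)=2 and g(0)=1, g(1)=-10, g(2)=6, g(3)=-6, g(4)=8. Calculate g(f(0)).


f(0) = 1
g(1) = -10

-10


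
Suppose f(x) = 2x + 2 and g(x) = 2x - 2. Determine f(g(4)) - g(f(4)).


-4


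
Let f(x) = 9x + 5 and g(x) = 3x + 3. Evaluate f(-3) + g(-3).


f(-3) = -22
g(-3) = -6
Sum = -28

-28


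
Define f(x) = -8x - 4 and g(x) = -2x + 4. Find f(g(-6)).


g(-6) = 16
f(16) = -132

-132


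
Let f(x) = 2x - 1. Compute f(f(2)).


f(2) = 3
f(3) = 5

5


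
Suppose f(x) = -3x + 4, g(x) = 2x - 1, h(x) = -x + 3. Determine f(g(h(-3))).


-29


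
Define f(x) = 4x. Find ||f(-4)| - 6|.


f(-4) = -16
|-16| = 16
|16 - 6| = 10

10


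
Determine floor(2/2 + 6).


7


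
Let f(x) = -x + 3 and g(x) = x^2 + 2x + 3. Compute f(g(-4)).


g(-4) = 11
f(11) = -8

-8


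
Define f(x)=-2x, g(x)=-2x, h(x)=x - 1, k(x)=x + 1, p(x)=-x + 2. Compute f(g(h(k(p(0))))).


8


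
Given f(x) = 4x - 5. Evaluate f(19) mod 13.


6


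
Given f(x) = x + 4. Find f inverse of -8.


Solve x + 4 = -8
x = (-8 - 4) / 1 = -12

-12


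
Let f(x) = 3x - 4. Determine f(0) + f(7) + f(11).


f(0) = -4
f(7) = 17
f(11) = 29
Sum = 42

42


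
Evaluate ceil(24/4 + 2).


8


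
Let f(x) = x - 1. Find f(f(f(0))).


f(0) = -1
f(-1) = -2
f(-2) = -3

-3


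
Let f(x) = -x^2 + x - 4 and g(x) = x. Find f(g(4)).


g(4) = 4
f(4) = (-1)*(4)^2 + 1*(4) - 4 = -16

-16


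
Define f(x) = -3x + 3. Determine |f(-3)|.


f(-3) = 12
|12| = 12

12


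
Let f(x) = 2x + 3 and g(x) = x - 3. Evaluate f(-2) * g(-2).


5


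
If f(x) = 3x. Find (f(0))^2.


f(0) = 0
(0)^2 = 0

0


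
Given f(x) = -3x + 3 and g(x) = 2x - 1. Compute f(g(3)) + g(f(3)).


-25


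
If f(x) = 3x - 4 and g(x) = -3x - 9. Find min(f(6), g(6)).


-27


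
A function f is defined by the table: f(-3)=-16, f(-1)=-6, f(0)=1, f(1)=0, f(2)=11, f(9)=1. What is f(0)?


Reading from the table at x = 0

1


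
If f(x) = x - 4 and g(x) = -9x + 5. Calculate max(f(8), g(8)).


f(8) = 4
g(8) = -67
max = 4

4


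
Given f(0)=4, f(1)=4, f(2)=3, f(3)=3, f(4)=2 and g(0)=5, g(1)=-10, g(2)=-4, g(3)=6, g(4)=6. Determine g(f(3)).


f(3) = 3
g(3) = 6

6


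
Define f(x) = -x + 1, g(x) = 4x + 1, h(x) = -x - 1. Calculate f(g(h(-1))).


h(-1) = 0
g(0) = 1
f(1) = 0

0


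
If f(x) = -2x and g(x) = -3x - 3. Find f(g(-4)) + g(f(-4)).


-45


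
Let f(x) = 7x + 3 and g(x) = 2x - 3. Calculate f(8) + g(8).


f(8) = 59
g(8) = 13
Sum = 72

72


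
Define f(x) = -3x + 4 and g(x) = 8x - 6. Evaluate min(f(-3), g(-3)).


f(-3) = 13
g(-3) = -30
min = -30

-30


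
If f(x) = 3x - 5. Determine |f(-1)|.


f(-1) = -8
|-8| = 8

8


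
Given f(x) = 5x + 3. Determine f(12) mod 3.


0


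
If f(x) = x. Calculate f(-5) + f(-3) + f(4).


f(-5) = -5
f(-3) = -3
f(4) = 4
Sum = -4

-4


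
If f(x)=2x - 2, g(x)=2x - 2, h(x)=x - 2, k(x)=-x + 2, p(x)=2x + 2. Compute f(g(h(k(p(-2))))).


2


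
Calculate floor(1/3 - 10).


1/3 = 0.3333
0.3333 - 10 = -9.6667
floor(-9.6667) = -10

-10


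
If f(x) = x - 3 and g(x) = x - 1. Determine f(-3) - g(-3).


f(-3) = -6
g(-3) = -4
Difference = -2

-2


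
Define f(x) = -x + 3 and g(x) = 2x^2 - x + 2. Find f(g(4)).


g(4) = 30
f(30) = -27

-27


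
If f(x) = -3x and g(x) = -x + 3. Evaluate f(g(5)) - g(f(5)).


f(g(5)) = 6
g(f(5)) = 18
Difference = -12

-12


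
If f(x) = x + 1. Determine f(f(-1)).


f(-1) = 0
f(0) = 1

1


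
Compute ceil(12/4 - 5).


12/4 = 3
3 - 5 = -2
ceil(-2) = -2

-2


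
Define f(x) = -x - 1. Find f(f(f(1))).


f(1) = -2
f(-2) = 1
f(1) = -2

-2


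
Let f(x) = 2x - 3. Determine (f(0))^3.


-27


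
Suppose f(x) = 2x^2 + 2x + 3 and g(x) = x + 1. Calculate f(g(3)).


g(3) = 4
f(4) = 2*(4)^2 + 2*(4) + 3 = 43

43


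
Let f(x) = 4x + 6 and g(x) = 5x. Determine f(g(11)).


226


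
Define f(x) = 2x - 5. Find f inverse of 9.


Solve 2x - 5 = 9
x = (9 + 5) / 2 = 7

7


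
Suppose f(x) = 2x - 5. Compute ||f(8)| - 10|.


f(8) = 11
|11| = 11
|11 - 10| = 1

1


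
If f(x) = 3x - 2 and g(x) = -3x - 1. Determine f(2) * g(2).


f(2) = 4
g(2) = -7
Product = -28

-28


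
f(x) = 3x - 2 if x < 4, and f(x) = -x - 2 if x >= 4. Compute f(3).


3 satisfies x < 4
f(3) = 7

7


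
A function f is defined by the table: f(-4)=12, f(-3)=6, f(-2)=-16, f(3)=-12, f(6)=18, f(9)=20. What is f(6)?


Reading from the table at x = 6

18


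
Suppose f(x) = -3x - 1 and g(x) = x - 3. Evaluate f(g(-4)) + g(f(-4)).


28


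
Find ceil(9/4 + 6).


9/4 = 2.25
2.25 + 6 = 8.25
ceil(8.25) = 9

9


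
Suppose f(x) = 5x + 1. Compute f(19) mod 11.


8


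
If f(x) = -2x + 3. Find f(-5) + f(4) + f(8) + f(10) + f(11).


f(-5) = 13
f(4) = -5
f(8) = -13
f(10) = -17
f(11) = -19
Sum = -41

-41


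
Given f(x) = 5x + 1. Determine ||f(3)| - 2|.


f(3) = 16
|16| = 16
|16 - 2| = 14

14


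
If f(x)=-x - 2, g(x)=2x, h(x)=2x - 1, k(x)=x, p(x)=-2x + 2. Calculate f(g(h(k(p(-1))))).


p(-1) = 4
k(4) = 4
h(4) = 7
g(7) = 14
f(14) = -16

-16


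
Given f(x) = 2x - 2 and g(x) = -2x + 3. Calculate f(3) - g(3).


7


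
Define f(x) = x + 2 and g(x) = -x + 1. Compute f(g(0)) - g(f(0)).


f(g(0)) = 3
g(f(0)) = -1
Difference = 4

4


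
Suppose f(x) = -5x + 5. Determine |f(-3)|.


f(-3) = 20
|20| = 20

20


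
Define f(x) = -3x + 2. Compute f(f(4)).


f(4) = -10
f(-10) = 32

32


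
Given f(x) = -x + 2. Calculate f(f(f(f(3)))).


3


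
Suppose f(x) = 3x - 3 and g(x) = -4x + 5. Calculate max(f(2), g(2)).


f(2) = 3
g(2) = -3
max = 3

3


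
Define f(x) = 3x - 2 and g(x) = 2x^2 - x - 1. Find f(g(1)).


-2


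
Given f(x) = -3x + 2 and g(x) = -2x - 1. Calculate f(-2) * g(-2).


24


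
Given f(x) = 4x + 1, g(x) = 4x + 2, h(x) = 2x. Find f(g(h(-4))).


h(-4) = -8
g(-8) = -30
f(-30) = -119

-119


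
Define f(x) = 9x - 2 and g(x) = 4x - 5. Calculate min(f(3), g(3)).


f(3) = 25
g(3) = 7
min = 7

7


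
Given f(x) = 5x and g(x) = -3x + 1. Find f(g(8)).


-115


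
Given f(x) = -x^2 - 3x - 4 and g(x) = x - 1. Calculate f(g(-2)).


-4


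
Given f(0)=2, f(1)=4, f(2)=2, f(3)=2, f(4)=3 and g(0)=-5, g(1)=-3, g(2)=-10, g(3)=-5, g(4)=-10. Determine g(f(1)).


f(1) = 4
g(4) = -10

-10


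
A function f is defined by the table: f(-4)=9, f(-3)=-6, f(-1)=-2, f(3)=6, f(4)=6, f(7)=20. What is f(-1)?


-2


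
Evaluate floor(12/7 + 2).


12/7 = 1.7143
1.7143 + 2 = 3.7143
floor(3.7143) = 3

3


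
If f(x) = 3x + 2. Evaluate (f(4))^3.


2744


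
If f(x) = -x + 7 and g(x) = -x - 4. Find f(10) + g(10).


-17


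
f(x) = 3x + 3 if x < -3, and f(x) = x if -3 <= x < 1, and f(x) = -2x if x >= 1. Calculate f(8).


8 satisfies x >= 1
f(8) = -16

-16


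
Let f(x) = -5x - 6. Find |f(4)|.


f(4) = -26
|-26| = 26

26


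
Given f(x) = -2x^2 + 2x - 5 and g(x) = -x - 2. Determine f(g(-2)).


-5


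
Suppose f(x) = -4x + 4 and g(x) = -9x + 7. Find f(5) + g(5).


f(5) = -16
g(5) = -38
Sum = -54

-54


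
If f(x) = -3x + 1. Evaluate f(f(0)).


-2


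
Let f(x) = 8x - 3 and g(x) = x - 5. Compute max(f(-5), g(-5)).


f(-5) = -43
g(-5) = -10
max = -10

-10


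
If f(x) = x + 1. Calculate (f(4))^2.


f(4) = 5
(5)^2 = 25

25


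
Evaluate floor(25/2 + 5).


25/2 = 12.5
12.5 + 5 = 17.5
floor(17.5) = 17

17


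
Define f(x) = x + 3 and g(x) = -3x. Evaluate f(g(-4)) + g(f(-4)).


18


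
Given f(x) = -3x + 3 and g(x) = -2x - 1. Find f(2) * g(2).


f(2) = -3
g(2) = -5
Product = 15

15


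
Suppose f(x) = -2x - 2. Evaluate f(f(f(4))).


f(4) = -10
f(-10) = 18
f(18) = -38

-38


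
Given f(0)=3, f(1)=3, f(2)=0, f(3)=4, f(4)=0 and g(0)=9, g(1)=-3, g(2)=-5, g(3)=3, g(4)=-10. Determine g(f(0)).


f(0) = 3
g(3) = 3

3


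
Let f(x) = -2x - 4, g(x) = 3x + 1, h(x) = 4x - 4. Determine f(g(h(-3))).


h(-3) = -16
g(-16) = -47
f(-47) = 90

90


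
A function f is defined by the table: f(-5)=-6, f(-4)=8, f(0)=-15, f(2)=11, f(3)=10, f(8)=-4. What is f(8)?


-4


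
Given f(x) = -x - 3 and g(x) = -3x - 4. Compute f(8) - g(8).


f(8) = -11
g(8) = -28
Difference = 17

17


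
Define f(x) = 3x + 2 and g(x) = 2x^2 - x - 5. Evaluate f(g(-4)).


g(-4) = 31
f(31) = 95

95


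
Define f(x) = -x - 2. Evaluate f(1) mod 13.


f(1) = -3
-3 mod 13 = 10

10


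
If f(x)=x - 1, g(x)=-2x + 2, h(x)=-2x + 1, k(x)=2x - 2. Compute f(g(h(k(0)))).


k(0) = -2
h(-2) = 5
g(5) = -8
f(-8) = -9

-9


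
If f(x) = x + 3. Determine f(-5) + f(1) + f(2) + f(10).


f(-5) = -2
f(1) = 4
f(2) = 5
f(10) = 13
Sum = 20

20


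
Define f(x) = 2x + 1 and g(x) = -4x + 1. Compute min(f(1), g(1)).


-3


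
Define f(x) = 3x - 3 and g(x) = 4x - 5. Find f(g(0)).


g(0) = -5
f(-5) = -18

-18


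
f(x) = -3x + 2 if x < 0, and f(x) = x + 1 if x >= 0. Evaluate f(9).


9 satisfies x >= 0
f(9) = 10

10


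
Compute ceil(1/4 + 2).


1/4 = 0.25
0.25 + 2 = 2.25
ceil(2.25) = 3

3


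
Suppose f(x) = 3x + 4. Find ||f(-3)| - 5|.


0


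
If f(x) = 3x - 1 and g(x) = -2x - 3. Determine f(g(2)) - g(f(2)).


f(g(2)) = -22
g(f(2)) = -13
Difference = -9

-9


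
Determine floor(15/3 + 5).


15/3 = 5
5 + 5 = 10
floor(10) = 10

10


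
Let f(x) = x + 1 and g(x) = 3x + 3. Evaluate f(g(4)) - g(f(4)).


f(g(4)) = 16
g(f(4)) = 18
Difference = -2

-2


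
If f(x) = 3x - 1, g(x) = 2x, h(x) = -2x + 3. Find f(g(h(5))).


h(5) = -7
g(-7) = -14
f(-14) = -43

-43


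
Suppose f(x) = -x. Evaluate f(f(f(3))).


f(3) = -3
f(-3) = 3
f(3) = -3

-3


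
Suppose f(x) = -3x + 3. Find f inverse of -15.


6


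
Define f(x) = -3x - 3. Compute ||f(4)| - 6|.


9


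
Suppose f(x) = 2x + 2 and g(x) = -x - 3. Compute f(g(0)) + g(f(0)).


f(g(0)) = -4
g(f(0)) = -5
Sum = -9

-9


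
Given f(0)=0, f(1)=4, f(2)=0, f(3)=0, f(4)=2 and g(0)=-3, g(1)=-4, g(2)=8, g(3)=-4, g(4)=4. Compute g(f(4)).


8


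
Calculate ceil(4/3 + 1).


4/3 = 1.3333
1.3333 + 1 = 2.3333
ceil(2.3333) = 3

3


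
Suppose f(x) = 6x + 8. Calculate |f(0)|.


f(0) = 8
|8| = 8

8


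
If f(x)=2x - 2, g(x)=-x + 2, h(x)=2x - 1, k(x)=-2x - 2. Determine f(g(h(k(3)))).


k(3) = -8
h(-8) = -17
g(-17) = 19
f(19) = 36

36


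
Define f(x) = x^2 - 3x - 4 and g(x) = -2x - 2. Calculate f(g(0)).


g(0) = -2
f(-2) = 1*(-2)^2 - 3*(-2) - 4 = 6

6


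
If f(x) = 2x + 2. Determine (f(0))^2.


f(0) = 2
(2)^2 = 4

4


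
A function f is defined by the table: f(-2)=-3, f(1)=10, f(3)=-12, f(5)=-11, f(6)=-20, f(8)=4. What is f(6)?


Reading from the table at x = 6

-20


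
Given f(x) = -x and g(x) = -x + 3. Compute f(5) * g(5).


f(5) = -5
g(5) = -2
Product = 10

10


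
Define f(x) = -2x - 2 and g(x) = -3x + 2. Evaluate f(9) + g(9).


f(9) = -20
g(9) = -25
Sum = -45

-45


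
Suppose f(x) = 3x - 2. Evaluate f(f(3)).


f(3) = 7
f(7) = 19

19


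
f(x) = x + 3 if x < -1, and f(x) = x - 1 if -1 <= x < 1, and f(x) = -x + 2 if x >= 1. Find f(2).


2 satisfies x >= 1
f(2) = 0

0


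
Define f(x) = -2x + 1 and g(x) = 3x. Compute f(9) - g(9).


f(9) = -17
g(9) = 27
Difference = -44

-44


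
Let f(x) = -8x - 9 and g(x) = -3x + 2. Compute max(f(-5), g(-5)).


f(-5) = 31
g(-5) = 17
max = 31

31


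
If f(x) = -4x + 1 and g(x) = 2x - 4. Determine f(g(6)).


g(6) = 8
f(8) = -31

-31


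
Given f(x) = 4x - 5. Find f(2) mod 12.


f(2) = 3
3 mod 12 = 3

3


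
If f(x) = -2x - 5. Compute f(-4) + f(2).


f(-4) = 3
f(2) = -9
Sum = -6

-6


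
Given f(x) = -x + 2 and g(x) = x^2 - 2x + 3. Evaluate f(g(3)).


g(3) = 6
f(6) = -4

-4


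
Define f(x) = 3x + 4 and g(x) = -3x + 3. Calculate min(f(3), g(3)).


f(3) = 13
g(3) = -6
min = -6

-6


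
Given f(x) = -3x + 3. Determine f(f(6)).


f(6) = -15
f(-15) = 48

48


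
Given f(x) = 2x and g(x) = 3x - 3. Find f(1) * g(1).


f(1) = 2
g(1) = 0
Product = 0

0


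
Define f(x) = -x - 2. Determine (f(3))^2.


f(3) = -5
(-5)^2 = 25

25


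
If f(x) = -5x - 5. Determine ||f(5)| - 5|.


f(5) = -30
|-30| = 30
|30 - 5| = 25

25


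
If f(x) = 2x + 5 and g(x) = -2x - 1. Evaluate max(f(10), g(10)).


25


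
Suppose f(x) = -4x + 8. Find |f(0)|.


8


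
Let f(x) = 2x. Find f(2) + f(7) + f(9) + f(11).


f(2) = 4
f(7) = 14
f(9) = 18
f(11) = 22
Sum = 58

58


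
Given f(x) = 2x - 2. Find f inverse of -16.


Solve 2x - 2 = -16
x = (-16 + 2) / 2 = -7

-7


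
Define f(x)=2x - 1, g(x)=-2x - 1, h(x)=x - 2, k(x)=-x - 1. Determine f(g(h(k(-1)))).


k(-1) = 0
h(0) = -2
g(-2) = 3
f(3) = 5

5


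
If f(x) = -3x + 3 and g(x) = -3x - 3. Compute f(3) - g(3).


f(3) = -6
g(3) = -12
Difference = 6

6


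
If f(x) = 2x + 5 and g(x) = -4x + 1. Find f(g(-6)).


55


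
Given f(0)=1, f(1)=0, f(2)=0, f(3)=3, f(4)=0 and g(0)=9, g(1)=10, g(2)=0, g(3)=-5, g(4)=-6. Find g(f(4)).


f(4) = 0
g(0) = 9

9


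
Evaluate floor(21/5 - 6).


21/5 = 4.2
4.2 - 6 = -1.8
floor(-1.8) = -2

-2


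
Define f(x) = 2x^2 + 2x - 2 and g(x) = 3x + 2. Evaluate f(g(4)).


g(4) = 14
f(14) = 2*(14)^2 + 2*(14) - 2 = 418

418


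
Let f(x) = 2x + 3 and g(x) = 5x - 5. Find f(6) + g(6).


f(6) = 15
g(6) = 25
Sum = 40

40


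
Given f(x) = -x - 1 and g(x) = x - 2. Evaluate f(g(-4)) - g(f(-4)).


4


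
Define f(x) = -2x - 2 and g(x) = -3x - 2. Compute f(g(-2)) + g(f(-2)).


-18


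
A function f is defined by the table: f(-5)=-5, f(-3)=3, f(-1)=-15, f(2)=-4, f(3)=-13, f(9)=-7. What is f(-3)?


Reading from the table at x = -3

3


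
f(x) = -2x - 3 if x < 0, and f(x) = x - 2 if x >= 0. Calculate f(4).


4 satisfies x >= 0
f(4) = 2

2


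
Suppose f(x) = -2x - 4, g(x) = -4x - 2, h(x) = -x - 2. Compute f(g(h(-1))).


h(-1) = -1
g(-1) = 2
f(2) = -8

-8


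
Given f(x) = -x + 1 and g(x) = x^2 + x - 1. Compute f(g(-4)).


g(-4) = 11
f(11) = -10

-10


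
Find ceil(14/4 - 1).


14/4 = 3.5
3.5 - 1 = 2.5
ceil(2.5) = 3

3


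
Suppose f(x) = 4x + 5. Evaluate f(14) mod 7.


f(14) = 61
61 mod 7 = 5

5


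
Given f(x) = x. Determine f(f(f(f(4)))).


f(4) = 4
f(4) = 4
f(4) = 4
f(4) = 4

4


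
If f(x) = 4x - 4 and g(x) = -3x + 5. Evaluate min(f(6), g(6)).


f(6) = 20
g(6) = -13
min = -13

-13


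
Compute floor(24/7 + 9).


24/7 = 3.4286
3.4286 + 9 = 12.4286
floor(12.4286) = 12

12


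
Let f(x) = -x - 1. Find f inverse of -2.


1


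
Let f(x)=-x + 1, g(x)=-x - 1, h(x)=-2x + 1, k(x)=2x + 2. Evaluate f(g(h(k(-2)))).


k(-2) = -2
h(-2) = 5
g(5) = -6
f(-6) = 7

7


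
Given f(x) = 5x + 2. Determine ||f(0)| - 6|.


4


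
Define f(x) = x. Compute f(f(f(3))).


3


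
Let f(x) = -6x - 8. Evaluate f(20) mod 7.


5


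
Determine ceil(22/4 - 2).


22/4 = 5.5
5.5 - 2 = 3.5
ceil(3.5) = 4

4


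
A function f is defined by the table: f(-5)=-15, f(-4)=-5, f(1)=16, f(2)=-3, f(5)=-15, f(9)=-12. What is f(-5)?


Reading from the table at x = -5

-15


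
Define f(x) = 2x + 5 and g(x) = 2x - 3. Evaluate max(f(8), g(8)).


21


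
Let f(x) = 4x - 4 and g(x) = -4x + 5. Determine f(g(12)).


-176


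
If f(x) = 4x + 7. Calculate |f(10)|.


f(10) = 47
|47| = 47

47


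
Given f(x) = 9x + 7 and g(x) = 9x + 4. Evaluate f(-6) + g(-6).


f(-6) = -47
g(-6) = -50
Sum = -97

-97


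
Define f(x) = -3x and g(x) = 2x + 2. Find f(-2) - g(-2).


f(-2) = 6
g(-2) = -2
Difference = 8

8


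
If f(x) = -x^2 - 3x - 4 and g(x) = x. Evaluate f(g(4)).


g(4) = 4
f(4) = (-1)*(4)^2 - 3*(4) - 4 = -32

-32


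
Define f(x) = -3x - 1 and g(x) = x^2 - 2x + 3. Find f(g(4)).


g(4) = 11
f(11) = -34

-34


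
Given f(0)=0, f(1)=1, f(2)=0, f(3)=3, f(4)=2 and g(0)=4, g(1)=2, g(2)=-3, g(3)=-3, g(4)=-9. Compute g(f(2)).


f(2) = 0
g(0) = 4

4


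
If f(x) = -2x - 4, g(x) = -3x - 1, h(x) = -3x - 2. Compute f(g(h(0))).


h(0) = -2
g(-2) = 5
f(5) = -14

-14


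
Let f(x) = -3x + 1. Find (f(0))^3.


f(0) = 1
(1)^3 = 1

1


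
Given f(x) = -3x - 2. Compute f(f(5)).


f(5) = -17
f(-17) = 49

49


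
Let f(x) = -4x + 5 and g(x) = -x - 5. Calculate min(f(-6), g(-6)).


f(-6) = 29
g(-6) = 1
min = 1

1


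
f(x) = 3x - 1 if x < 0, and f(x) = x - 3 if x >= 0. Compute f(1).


1 satisfies x >= 0
f(1) = -2

-2


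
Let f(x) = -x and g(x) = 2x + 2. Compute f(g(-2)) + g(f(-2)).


f(g(-2)) = 2
g(f(-2)) = 6
Sum = 8

8


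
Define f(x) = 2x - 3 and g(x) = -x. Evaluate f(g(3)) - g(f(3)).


f(g(3)) = -9
g(f(3)) = -3
Difference = -6

-6


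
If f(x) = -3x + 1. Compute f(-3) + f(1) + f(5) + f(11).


f(-3) = 10
f(1) = -2
f(5) = -14
f(11) = -32
Sum = -38

-38


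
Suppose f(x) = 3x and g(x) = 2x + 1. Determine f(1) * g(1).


f(1) = 3
g(1) = 3
Product = 9

9


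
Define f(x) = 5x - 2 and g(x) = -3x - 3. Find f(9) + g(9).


f(9) = 43
g(9) = -30
Sum = 13

13


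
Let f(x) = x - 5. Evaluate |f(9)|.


4


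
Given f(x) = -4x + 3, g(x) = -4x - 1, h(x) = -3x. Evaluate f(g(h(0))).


h(0) = 0
g(0) = -1
f(-1) = 7

7


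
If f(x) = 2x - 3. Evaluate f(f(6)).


15


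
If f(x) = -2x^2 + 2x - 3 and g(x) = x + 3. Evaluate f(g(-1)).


g(-1) = 2
f(2) = (-2)*(2)^2 + 2*(2) - 3 = -7

-7


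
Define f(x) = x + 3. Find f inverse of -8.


Solve x + 3 = -8
x = (-8 - 3) / 1 = -11

-11


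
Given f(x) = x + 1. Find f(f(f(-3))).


f(-3) = -2
f(-2) = -1
f(-1) = 0

0


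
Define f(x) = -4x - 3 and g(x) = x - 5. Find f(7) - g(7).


-33


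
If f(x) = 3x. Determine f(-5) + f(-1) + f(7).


3


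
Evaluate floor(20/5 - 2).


2


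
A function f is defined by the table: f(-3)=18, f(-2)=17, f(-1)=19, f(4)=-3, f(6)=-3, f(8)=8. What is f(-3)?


Reading from the table at x = -3

18


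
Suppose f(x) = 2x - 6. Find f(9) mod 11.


f(9) = 12
12 mod 11 = 1

1


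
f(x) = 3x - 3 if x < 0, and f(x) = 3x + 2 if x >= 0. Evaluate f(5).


5 satisfies x >= 0
f(5) = 17

17


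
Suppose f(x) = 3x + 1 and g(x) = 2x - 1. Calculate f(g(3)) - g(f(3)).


f(g(3)) = 16
g(f(3)) = 19
Difference = -3

-3


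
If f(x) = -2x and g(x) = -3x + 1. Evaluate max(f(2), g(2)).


f(2) = -4
g(2) = -5
max = -4

-4


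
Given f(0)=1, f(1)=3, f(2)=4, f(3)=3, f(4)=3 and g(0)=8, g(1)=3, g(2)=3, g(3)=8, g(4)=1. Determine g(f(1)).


f(1) = 3
g(3) = 8

8


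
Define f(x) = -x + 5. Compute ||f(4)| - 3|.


f(4) = 1
|1| = 1
|1 - 3| = 2

2


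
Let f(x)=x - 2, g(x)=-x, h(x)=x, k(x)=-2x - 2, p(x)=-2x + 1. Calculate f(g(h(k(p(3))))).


p(3) = -5
k(-5) = 8
h(8) = 8
g(8) = -8
f(-8) = -10

-10


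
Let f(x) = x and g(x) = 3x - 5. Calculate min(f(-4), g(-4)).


f(-4) = -4
g(-4) = -17
min = -17

-17


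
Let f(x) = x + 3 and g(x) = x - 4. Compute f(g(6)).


g(6) = 2
f(2) = 5

5


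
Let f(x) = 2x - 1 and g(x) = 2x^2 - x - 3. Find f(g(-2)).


13


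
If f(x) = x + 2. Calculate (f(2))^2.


f(2) = 4
(4)^2 = 16

16


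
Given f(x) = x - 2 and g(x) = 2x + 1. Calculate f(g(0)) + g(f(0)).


f(g(0)) = -1
g(f(0)) = -3
Sum = -4

-4


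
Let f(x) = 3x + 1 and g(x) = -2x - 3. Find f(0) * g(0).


f(0) = 1
g(0) = -3
Product = -3

-3


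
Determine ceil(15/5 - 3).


15/5 = 3
3 - 3 = 0
ceil(0) = 0

0


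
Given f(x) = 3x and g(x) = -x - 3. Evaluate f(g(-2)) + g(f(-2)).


f(g(-2)) = -3
g(f(-2)) = 3
Sum = 0

0


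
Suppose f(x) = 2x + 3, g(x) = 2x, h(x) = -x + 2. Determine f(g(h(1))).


h(1) = 1
g(1) = 2
f(2) = 7

7


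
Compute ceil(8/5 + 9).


11


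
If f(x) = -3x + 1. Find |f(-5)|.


f(-5) = 16
|16| = 16

16


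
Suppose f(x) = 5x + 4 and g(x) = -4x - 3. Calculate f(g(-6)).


g(-6) = 21
f(21) = 109

109


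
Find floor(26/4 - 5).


26/4 = 6.5
6.5 - 5 = 1.5
floor(1.5) = 1

1


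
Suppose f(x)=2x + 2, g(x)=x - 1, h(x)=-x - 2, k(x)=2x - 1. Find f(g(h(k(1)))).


-6


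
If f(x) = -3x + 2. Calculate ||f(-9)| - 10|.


f(-9) = 29
|29| = 29
|29 - 10| = 19

19


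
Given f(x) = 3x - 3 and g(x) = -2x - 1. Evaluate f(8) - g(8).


f(8) = 21
g(8) = -17
Difference = 38

38


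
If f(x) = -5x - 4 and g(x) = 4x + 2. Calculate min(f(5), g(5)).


f(5) = -29
g(5) = 22
min = -29

-29


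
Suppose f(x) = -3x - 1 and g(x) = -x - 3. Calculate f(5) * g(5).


f(5) = -16
g(5) = -8
Product = 128

128


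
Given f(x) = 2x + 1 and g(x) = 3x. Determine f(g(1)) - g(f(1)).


-2


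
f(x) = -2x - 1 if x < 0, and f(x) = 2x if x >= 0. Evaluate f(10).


20


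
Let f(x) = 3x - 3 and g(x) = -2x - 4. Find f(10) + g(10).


f(10) = 27
g(10) = -24
Sum = 3

3


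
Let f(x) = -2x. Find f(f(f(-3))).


f(-3) = 6
f(6) = -12
f(-12) = 24

24


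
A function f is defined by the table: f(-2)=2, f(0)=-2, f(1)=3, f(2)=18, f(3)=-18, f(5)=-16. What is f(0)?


Reading from the table at x = 0

-2


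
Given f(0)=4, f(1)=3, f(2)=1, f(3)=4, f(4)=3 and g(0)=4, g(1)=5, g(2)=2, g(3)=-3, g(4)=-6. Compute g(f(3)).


-6


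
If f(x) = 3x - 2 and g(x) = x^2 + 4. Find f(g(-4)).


g(-4) = 20
f(20) = 58

58


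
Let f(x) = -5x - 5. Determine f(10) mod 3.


f(10) = -55
-55 mod 3 = 2

2


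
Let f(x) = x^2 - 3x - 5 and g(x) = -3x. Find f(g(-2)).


g(-2) = 6
f(6) = 1*(6)^2 - 3*(6) - 5 = 13

13


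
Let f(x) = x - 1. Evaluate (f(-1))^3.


f(-1) = -2
(-2)^3 = -8

-8


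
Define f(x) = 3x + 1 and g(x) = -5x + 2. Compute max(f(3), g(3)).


f(3) = 10
g(3) = -13
max = 10

10


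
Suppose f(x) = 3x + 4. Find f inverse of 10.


Solve 3x + 4 = 10
x = (10 - 4) / 3 = 2

2


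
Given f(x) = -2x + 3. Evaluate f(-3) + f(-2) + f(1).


f(-3) = 9
f(-2) = 7
f(1) = 1
Sum = 17

17


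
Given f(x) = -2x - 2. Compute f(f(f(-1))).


f(-1) = 0
f(0) = -2
f(-2) = 2

2


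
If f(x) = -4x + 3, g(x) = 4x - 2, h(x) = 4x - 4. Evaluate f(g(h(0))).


75
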